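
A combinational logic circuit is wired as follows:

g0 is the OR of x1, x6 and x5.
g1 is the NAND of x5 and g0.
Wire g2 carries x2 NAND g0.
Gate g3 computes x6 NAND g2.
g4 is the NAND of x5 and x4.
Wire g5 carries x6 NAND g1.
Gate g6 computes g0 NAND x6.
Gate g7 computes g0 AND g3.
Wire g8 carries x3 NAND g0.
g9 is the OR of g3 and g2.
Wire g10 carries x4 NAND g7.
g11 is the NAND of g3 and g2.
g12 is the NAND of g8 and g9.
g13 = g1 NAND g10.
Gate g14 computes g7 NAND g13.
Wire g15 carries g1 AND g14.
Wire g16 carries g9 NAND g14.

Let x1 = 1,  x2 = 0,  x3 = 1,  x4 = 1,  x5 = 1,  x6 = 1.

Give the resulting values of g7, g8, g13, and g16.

g7 = 0, g8 = 0, g13 = 1, g16 = 0

g0 = x1 OR x6 OR x5 = 1 OR 1 OR 1 = 1
g1 = x5 NAND g0 = 1 NAND 1 = 0
g2 = x2 NAND g0 = 0 NAND 1 = 1
g3 = x6 NAND g2 = 1 NAND 1 = 0
g7 = g0 AND g3 = 1 AND 0 = 0
g8 = x3 NAND g0 = 1 NAND 1 = 0
g9 = g3 OR g2 = 0 OR 1 = 1
g10 = x4 NAND g7 = 1 NAND 0 = 1
g13 = g1 NAND g10 = 0 NAND 1 = 1
g14 = g7 NAND g13 = 0 NAND 1 = 1
g16 = g9 NAND g14 = 1 NAND 1 = 0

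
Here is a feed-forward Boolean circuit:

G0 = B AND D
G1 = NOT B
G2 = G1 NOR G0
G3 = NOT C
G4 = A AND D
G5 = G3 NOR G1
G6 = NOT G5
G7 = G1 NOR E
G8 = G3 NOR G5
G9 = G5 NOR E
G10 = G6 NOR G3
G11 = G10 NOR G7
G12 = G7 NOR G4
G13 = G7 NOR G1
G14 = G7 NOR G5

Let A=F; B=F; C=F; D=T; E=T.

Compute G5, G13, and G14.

G1 = NOT B = NOT F = T
G3 = NOT C = NOT F = T
G5 = G3 NOR G1 = T NOR T = F
G7 = G1 NOR E = T NOR T = F
G13 = G7 NOR G1 = F NOR T = F
G14 = G7 NOR G5 = F NOR F = T

G5 = F  G13 = F  G14 = T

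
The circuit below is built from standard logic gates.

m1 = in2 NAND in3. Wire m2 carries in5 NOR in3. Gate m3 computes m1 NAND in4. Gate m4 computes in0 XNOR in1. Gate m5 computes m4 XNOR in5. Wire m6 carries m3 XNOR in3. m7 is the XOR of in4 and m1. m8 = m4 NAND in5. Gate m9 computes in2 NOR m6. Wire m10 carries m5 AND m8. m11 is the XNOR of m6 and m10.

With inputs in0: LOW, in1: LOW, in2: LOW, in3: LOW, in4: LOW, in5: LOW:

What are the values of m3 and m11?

m1 = in2 NAND in3 = LOW NAND LOW = HIGH
m3 = m1 NAND in4 = HIGH NAND LOW = HIGH
m4 = in0 XNOR in1 = LOW XNOR LOW = HIGH
m5 = m4 XNOR in5 = HIGH XNOR LOW = LOW
m6 = m3 XNOR in3 = HIGH XNOR LOW = LOW
m8 = m4 NAND in5 = HIGH NAND LOW = HIGH
m10 = m5 AND m8 = LOW AND HIGH = LOW
m11 = m6 XNOR m10 = LOW XNOR LOW = HIGH

m3 = HIGH  m11 = HIGH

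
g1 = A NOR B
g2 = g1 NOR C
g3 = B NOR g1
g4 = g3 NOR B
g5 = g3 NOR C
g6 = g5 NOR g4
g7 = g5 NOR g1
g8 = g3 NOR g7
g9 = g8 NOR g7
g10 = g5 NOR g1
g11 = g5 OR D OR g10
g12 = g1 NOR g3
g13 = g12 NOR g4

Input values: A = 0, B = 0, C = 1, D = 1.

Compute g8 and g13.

g8 = 1; g13 = 0

g1 = A NOR B = 0 NOR 0 = 1
g3 = B NOR g1 = 0 NOR 1 = 0
g4 = g3 NOR B = 0 NOR 0 = 1
g5 = g3 NOR C = 0 NOR 1 = 0
g7 = g5 NOR g1 = 0 NOR 1 = 0
g8 = g3 NOR g7 = 0 NOR 0 = 1
g12 = g1 NOR g3 = 1 NOR 0 = 0
g13 = g12 NOR g4 = 0 NOR 1 = 0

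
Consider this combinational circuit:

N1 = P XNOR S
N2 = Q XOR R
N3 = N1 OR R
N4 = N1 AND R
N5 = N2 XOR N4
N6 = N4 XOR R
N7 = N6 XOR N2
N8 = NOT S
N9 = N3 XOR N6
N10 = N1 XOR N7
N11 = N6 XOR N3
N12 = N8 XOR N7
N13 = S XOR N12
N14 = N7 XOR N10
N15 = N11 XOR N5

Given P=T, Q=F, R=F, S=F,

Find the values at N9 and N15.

N1 = P XNOR S = T XNOR F = F
N2 = Q XOR R = F XOR F = F
N3 = N1 OR R = F OR F = F
N4 = N1 AND R = F AND F = F
N5 = N2 XOR N4 = F XOR F = F
N6 = N4 XOR R = F XOR F = F
N9 = N3 XOR N6 = F XOR F = F
N11 = N6 XOR N3 = F XOR F = F
N15 = N11 XOR N5 = F XOR F = F

N9 = F, N15 = F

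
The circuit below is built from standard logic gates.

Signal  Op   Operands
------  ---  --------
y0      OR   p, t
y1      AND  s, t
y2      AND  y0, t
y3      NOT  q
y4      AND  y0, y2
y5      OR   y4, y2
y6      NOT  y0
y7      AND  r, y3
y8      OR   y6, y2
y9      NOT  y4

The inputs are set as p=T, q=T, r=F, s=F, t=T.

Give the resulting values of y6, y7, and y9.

y6 = F, y7 = F, y9 = F

y0 = p OR t = T OR T = T
y2 = y0 AND t = T AND T = T
y3 = NOT q = NOT T = F
y4 = y0 AND y2 = T AND T = T
y6 = NOT y0 = NOT T = F
y7 = r AND y3 = F AND F = F
y9 = NOT y4 = NOT T = F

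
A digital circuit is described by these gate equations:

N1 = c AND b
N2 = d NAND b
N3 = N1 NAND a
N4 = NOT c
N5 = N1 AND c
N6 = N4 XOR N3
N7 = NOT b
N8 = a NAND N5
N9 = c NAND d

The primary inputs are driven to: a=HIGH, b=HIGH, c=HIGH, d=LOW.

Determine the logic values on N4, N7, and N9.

N4 = NOT c = NOT HIGH = LOW
N7 = NOT b = NOT HIGH = LOW
N9 = c NAND d = HIGH NAND LOW = HIGH

N4 = LOW, N7 = LOW, N9 = HIGH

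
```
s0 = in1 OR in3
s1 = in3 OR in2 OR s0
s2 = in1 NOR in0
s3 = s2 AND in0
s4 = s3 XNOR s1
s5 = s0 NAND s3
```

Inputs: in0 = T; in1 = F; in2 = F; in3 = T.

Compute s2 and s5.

s2 = F  s5 = T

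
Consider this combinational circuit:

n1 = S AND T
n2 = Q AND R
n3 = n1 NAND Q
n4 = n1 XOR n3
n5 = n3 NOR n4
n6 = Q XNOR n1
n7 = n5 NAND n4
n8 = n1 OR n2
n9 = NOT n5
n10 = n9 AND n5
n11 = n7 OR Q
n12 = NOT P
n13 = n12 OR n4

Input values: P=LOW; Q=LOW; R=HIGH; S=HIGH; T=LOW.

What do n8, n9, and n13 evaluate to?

n1 = S AND T = HIGH AND LOW = LOW
n2 = Q AND R = LOW AND HIGH = LOW
n3 = n1 NAND Q = LOW NAND LOW = HIGH
n4 = n1 XOR n3 = LOW XOR HIGH = HIGH
n5 = n3 NOR n4 = HIGH NOR HIGH = LOW
n8 = n1 OR n2 = LOW OR LOW = LOW
n9 = NOT n5 = NOT LOW = HIGH
n12 = NOT P = NOT LOW = HIGH
n13 = n12 OR n4 = HIGH OR HIGH = HIGH

n8 = LOW  n9 = HIGH  n13 = HIGH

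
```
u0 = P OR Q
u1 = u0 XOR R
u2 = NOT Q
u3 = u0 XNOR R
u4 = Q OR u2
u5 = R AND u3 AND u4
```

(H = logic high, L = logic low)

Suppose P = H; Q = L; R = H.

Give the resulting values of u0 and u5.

u0 = H, u5 = H

u0 = P OR Q = H OR L = H
u2 = NOT Q = NOT L = H
u3 = u0 XNOR R = H XNOR H = H
u4 = Q OR u2 = L OR H = H
u5 = R AND u3 AND u4 = H AND H AND H = H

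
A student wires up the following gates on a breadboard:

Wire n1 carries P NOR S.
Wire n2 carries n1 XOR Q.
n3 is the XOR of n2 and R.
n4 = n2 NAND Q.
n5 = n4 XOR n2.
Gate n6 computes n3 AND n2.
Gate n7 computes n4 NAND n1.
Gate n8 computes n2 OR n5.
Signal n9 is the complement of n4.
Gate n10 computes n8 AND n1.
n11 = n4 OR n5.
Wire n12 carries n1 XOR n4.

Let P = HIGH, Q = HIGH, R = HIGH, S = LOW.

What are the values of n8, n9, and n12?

n8 = HIGH  n9 = HIGH  n12 = LOW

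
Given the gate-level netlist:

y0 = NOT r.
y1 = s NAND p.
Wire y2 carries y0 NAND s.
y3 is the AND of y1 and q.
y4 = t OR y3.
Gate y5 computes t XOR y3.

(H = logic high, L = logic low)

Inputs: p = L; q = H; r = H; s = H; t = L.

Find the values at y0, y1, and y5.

y0 = NOT r = NOT H = L
y1 = s NAND p = H NAND L = H
y3 = y1 AND q = H AND H = H
y5 = t XOR y3 = L XOR H = H

y0 = L  y1 = H  y5 = H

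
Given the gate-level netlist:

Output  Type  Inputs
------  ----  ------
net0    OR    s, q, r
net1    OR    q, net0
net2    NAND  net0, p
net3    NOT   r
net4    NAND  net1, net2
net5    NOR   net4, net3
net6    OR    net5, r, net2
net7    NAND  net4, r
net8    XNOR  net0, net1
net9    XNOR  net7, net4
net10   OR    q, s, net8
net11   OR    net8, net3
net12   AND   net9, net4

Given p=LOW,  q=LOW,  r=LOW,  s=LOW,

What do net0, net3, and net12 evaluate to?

net0 = s OR q OR r = LOW OR LOW OR LOW = LOW
net1 = q OR net0 = LOW OR LOW = LOW
net2 = net0 NAND p = LOW NAND LOW = HIGH
net3 = NOT r = NOT LOW = HIGH
net4 = net1 NAND net2 = LOW NAND HIGH = HIGH
net7 = net4 NAND r = HIGH NAND LOW = HIGH
net9 = net7 XNOR net4 = HIGH XNOR HIGH = HIGH
net12 = net9 AND net4 = HIGH AND HIGH = HIGH

net0 = LOW; net3 = HIGH; net12 = HIGH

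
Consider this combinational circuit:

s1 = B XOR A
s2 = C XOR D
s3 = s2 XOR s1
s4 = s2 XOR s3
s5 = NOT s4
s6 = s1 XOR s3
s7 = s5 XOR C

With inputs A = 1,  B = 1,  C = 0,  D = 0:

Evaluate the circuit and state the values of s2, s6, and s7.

s2 = 0; s6 = 0; s7 = 1

s1 = B XOR A = 1 XOR 1 = 0
s2 = C XOR D = 0 XOR 0 = 0
s3 = s2 XOR s1 = 0 XOR 0 = 0
s4 = s2 XOR s3 = 0 XOR 0 = 0
s5 = NOT s4 = NOT 0 = 1
s6 = s1 XOR s3 = 0 XOR 0 = 0
s7 = s5 XOR C = 1 XOR 0 = 1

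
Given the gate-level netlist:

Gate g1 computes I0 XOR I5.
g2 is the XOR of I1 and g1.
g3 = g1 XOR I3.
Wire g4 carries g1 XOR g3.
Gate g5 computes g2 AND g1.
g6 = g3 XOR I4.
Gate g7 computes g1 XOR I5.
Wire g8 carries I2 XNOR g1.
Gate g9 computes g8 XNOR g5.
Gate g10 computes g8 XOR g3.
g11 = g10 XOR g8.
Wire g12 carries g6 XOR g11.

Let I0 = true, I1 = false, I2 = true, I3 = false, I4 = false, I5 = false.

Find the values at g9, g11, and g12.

g9 = true, g11 = true, g12 = false

g1 = I0 XOR I5 = true XOR false = true
g2 = I1 XOR g1 = false XOR true = true
g3 = g1 XOR I3 = true XOR false = true
g5 = g2 AND g1 = true AND true = true
g6 = g3 XOR I4 = true XOR false = true
g8 = I2 XNOR g1 = true XNOR true = true
g9 = g8 XNOR g5 = true XNOR true = true
g10 = g8 XOR g3 = true XOR true = false
g11 = g10 XOR g8 = false XOR true = true
g12 = g6 XOR g11 = true XOR true = false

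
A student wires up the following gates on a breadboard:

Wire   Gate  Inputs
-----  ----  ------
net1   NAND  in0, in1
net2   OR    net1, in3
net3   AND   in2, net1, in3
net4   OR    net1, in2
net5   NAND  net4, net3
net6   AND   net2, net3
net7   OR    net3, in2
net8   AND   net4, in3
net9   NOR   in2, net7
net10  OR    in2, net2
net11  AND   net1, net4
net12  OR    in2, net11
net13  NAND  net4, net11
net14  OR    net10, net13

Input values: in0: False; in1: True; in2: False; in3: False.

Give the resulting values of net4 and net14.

net4 = True; net14 = True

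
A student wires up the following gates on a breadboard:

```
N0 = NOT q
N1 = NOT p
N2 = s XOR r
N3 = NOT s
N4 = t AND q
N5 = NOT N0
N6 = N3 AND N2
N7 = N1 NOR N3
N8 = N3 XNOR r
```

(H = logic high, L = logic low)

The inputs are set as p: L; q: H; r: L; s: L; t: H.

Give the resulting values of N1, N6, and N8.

N1 = H; N6 = L; N8 = L

N1 = NOT p = NOT L = H
N2 = s XOR r = L XOR L = L
N3 = NOT s = NOT L = H
N6 = N3 AND N2 = H AND L = L
N8 = N3 XNOR r = H XNOR L = L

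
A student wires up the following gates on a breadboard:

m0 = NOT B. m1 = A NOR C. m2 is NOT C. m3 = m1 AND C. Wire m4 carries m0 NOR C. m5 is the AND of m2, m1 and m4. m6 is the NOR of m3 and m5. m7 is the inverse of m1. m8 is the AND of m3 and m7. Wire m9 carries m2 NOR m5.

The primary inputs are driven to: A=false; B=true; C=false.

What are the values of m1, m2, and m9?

m1 = true  m2 = true  m9 = false

m0 = NOT B = NOT true = false
m1 = A NOR C = false NOR false = true
m2 = NOT C = NOT false = true
m4 = m0 NOR C = false NOR false = true
m5 = m2 AND m1 AND m4 = true AND true AND true = true
m9 = m2 NOR m5 = true NOR true = false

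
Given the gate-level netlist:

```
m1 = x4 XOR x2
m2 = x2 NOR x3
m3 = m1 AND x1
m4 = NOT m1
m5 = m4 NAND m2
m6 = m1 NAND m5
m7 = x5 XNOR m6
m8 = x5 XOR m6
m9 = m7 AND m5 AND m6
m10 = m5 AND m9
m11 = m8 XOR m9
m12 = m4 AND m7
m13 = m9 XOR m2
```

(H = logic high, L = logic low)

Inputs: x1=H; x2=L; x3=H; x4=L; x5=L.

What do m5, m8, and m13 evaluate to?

m1 = x4 XOR x2 = L XOR L = L
m2 = x2 NOR x3 = L NOR H = L
m4 = NOT m1 = NOT L = H
m5 = m4 NAND m2 = H NAND L = H
m6 = m1 NAND m5 = L NAND H = H
m7 = x5 XNOR m6 = L XNOR H = L
m8 = x5 XOR m6 = L XOR H = H
m9 = m7 AND m5 AND m6 = L AND H AND H = L
m13 = m9 XOR m2 = L XOR L = L

m5 = H, m8 = H, m13 = L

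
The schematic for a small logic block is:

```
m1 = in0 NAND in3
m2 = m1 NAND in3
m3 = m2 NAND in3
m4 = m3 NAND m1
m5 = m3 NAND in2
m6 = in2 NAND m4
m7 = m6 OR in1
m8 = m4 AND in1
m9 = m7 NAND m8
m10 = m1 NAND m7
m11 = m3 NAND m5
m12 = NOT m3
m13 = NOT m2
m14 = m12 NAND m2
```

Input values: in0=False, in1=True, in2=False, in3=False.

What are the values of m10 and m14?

m10 = False, m14 = True

m1 = in0 NAND in3 = False NAND False = True
m2 = m1 NAND in3 = True NAND False = True
m3 = m2 NAND in3 = True NAND False = True
m4 = m3 NAND m1 = True NAND True = False
m6 = in2 NAND m4 = False NAND False = True
m7 = m6 OR in1 = True OR True = True
m10 = m1 NAND m7 = True NAND True = False
m12 = NOT m3 = NOT True = False
m14 = m12 NAND m2 = False NAND True = True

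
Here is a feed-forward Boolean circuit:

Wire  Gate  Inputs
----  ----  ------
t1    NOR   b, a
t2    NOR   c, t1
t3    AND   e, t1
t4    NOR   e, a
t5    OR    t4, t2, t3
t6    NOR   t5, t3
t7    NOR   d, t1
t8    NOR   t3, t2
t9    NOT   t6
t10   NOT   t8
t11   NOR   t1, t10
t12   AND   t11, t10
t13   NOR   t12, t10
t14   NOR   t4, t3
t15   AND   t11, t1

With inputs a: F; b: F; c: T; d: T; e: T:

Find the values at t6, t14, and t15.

t6 = F; t14 = F; t15 = F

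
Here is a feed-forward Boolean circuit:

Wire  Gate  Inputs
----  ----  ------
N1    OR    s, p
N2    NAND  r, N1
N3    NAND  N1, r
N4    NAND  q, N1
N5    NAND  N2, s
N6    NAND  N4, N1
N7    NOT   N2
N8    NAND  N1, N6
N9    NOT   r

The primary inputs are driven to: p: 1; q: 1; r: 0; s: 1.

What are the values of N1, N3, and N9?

N1 = 1, N3 = 1, N9 = 1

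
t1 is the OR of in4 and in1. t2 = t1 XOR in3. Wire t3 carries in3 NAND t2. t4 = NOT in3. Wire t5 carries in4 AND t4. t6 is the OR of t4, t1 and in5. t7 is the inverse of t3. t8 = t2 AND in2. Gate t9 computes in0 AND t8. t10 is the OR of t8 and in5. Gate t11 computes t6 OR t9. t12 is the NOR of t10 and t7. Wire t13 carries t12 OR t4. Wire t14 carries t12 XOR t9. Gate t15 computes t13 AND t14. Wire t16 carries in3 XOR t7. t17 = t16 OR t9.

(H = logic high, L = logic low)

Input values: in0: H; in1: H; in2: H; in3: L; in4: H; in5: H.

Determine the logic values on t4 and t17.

t4 = H, t17 = H

t1 = in4 OR in1 = H OR H = H
t2 = t1 XOR in3 = H XOR L = H
t3 = in3 NAND t2 = L NAND H = H
t4 = NOT in3 = NOT L = H
t7 = NOT t3 = NOT H = L
t8 = t2 AND in2 = H AND H = H
t9 = in0 AND t8 = H AND H = H
t16 = in3 XOR t7 = L XOR L = L
t17 = t16 OR t9 = L OR H = H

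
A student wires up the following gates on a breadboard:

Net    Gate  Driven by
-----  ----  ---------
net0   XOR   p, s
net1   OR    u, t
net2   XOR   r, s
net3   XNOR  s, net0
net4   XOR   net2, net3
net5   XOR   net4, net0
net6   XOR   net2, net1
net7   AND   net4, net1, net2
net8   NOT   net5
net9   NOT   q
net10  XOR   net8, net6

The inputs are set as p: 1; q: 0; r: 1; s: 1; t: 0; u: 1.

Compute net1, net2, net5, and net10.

net0 = p XOR s = 1 XOR 1 = 0
net1 = u OR t = 1 OR 0 = 1
net2 = r XOR s = 1 XOR 1 = 0
net3 = s XNOR net0 = 1 XNOR 0 = 0
net4 = net2 XOR net3 = 0 XOR 0 = 0
net5 = net4 XOR net0 = 0 XOR 0 = 0
net6 = net2 XOR net1 = 0 XOR 1 = 1
net8 = NOT net5 = NOT 0 = 1
net10 = net8 XOR net6 = 1 XOR 1 = 0

net1 = 1, net2 = 0, net5 = 0, net10 = 0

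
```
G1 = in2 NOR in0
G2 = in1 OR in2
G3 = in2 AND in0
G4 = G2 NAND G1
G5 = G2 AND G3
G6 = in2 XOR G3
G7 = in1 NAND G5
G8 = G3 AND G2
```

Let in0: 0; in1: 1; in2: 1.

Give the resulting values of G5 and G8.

G2 = in1 OR in2 = 1 OR 1 = 1
G3 = in2 AND in0 = 1 AND 0 = 0
G5 = G2 AND G3 = 1 AND 0 = 0
G8 = G3 AND G2 = 0 AND 1 = 0

G5 = 0, G8 = 0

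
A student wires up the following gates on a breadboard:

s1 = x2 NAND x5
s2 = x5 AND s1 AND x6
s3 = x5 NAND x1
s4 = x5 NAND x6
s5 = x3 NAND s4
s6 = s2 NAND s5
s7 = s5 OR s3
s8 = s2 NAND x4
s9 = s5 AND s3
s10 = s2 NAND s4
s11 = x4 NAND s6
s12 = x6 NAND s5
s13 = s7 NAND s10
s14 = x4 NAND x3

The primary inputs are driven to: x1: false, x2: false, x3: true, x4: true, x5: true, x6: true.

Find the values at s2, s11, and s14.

s1 = x2 NAND x5 = false NAND true = true
s2 = x5 AND s1 AND x6 = true AND true AND true = true
s4 = x5 NAND x6 = true NAND true = false
s5 = x3 NAND s4 = true NAND false = true
s6 = s2 NAND s5 = true NAND true = false
s11 = x4 NAND s6 = true NAND false = true
s14 = x4 NAND x3 = true NAND true = false

s2 = true; s11 = true; s14 = false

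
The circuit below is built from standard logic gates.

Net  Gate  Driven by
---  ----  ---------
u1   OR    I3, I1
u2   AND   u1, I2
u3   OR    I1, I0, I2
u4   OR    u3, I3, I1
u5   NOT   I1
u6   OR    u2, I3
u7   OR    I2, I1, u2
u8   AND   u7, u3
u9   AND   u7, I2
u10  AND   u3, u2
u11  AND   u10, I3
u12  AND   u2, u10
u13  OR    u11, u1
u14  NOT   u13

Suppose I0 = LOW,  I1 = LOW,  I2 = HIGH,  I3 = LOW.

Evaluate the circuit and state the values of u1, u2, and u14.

u1 = LOW; u2 = LOW; u14 = HIGH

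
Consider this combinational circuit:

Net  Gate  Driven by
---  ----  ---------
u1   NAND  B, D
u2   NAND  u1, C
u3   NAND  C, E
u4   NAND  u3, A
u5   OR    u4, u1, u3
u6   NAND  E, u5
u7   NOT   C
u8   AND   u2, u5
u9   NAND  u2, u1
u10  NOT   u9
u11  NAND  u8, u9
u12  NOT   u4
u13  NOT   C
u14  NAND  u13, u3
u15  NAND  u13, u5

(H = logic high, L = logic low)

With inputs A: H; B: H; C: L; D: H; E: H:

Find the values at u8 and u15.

u1 = B NAND D = H NAND H = L
u2 = u1 NAND C = L NAND L = H
u3 = C NAND E = L NAND H = H
u4 = u3 NAND A = H NAND H = L
u5 = u4 OR u1 OR u3 = L OR L OR H = H
u8 = u2 AND u5 = H AND H = H
u13 = NOT C = NOT L = H
u15 = u13 NAND u5 = H NAND H = L

u8 = H; u15 = L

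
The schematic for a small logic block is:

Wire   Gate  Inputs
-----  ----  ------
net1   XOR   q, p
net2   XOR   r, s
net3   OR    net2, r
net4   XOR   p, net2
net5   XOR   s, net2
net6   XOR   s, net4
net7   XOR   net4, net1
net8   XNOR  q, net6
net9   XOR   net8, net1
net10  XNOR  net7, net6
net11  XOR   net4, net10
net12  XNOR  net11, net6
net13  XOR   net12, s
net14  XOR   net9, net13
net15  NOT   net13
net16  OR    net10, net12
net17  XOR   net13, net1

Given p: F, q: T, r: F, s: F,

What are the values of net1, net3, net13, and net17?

net1 = T, net3 = F, net13 = T, net17 = F

net1 = q XOR p = T XOR F = T
net2 = r XOR s = F XOR F = F
net3 = net2 OR r = F OR F = F
net4 = p XOR net2 = F XOR F = F
net6 = s XOR net4 = F XOR F = F
net7 = net4 XOR net1 = F XOR T = T
net10 = net7 XNOR net6 = T XNOR F = F
net11 = net4 XOR net10 = F XOR F = F
net12 = net11 XNOR net6 = F XNOR F = T
net13 = net12 XOR s = T XOR F = T
net17 = net13 XOR net1 = T XOR T = F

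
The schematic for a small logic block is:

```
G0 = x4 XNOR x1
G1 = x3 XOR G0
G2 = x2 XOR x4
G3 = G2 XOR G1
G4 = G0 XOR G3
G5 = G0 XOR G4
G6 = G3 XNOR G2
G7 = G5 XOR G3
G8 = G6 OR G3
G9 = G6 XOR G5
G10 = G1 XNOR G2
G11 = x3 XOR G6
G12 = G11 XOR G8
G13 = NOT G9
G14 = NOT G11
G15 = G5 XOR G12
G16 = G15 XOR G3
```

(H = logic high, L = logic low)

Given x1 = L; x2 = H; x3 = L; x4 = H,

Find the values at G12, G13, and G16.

G0 = x4 XNOR x1 = H XNOR L = L
G1 = x3 XOR G0 = L XOR L = L
G2 = x2 XOR x4 = H XOR H = L
G3 = G2 XOR G1 = L XOR L = L
G4 = G0 XOR G3 = L XOR L = L
G5 = G0 XOR G4 = L XOR L = L
G6 = G3 XNOR G2 = L XNOR L = H
G8 = G6 OR G3 = H OR L = H
G9 = G6 XOR G5 = H XOR L = H
G11 = x3 XOR G6 = L XOR H = H
G12 = G11 XOR G8 = H XOR H = L
G13 = NOT G9 = NOT H = L
G15 = G5 XOR G12 = L XOR L = L
G16 = G15 XOR G3 = L XOR L = L

G12 = L; G13 = L; G16 = L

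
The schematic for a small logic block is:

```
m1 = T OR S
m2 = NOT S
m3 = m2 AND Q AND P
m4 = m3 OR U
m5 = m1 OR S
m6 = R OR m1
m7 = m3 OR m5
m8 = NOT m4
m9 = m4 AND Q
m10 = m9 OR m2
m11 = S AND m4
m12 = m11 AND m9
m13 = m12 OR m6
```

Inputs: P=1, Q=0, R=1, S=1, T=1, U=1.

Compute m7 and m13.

m7 = 1  m13 = 1

m1 = T OR S = 1 OR 1 = 1
m2 = NOT S = NOT 1 = 0
m3 = m2 AND Q AND P = 0 AND 0 AND 1 = 0
m4 = m3 OR U = 0 OR 1 = 1
m5 = m1 OR S = 1 OR 1 = 1
m6 = R OR m1 = 1 OR 1 = 1
m7 = m3 OR m5 = 0 OR 1 = 1
m9 = m4 AND Q = 1 AND 0 = 0
m11 = S AND m4 = 1 AND 1 = 1
m12 = m11 AND m9 = 1 AND 0 = 0
m13 = m12 OR m6 = 0 OR 1 = 1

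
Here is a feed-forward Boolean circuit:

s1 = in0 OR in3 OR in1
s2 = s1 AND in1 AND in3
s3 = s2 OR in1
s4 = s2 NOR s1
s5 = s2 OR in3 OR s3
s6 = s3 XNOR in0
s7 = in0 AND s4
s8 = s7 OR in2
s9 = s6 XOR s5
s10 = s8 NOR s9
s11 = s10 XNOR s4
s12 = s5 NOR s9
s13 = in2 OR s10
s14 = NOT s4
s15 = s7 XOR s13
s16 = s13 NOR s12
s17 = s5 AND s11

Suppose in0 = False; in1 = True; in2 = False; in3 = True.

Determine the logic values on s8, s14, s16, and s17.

s1 = in0 OR in3 OR in1 = False OR True OR True = True
s2 = s1 AND in1 AND in3 = True AND True AND True = True
s3 = s2 OR in1 = True OR True = True
s4 = s2 NOR s1 = True NOR True = False
s5 = s2 OR in3 OR s3 = True OR True OR True = True
s6 = s3 XNOR in0 = True XNOR False = False
s7 = in0 AND s4 = False AND False = False
s8 = s7 OR in2 = False OR False = False
s9 = s6 XOR s5 = False XOR True = True
s10 = s8 NOR s9 = False NOR True = False
s11 = s10 XNOR s4 = False XNOR False = True
s12 = s5 NOR s9 = True NOR True = False
s13 = in2 OR s10 = False OR False = False
s14 = NOT s4 = NOT False = True
s16 = s13 NOR s12 = False NOR False = True
s17 = s5 AND s11 = True AND True = True

s8 = False; s14 = True; s16 = True; s17 = True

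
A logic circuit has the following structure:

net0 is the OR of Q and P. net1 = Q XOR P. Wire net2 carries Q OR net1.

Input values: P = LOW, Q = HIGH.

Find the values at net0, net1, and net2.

net0 = HIGH, net1 = HIGH, net2 = HIGH

net0 = Q OR P = HIGH OR LOW = HIGH
net1 = Q XOR P = HIGH XOR LOW = HIGH
net2 = Q OR net1 = HIGH OR HIGH = HIGH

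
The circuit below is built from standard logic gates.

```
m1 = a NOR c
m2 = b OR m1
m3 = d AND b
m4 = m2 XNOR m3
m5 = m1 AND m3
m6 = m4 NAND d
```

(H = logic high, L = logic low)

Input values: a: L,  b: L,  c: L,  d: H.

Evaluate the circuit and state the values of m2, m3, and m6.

m1 = a NOR c = L NOR L = H
m2 = b OR m1 = L OR H = H
m3 = d AND b = H AND L = L
m4 = m2 XNOR m3 = H XNOR L = L
m6 = m4 NAND d = L NAND H = H

m2 = H  m3 = L  m6 = H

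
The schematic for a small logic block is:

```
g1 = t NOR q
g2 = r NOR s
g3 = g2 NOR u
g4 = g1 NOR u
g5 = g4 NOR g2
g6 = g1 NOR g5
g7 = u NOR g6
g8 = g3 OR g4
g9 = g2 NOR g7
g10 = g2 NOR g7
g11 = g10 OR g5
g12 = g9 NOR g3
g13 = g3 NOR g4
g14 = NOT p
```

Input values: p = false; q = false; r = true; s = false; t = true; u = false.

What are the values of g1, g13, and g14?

g1 = t NOR q = true NOR false = false
g2 = r NOR s = true NOR false = false
g3 = g2 NOR u = false NOR false = true
g4 = g1 NOR u = false NOR false = true
g13 = g3 NOR g4 = true NOR true = false
g14 = NOT p = NOT false = true

g1 = false, g13 = false, g14 = true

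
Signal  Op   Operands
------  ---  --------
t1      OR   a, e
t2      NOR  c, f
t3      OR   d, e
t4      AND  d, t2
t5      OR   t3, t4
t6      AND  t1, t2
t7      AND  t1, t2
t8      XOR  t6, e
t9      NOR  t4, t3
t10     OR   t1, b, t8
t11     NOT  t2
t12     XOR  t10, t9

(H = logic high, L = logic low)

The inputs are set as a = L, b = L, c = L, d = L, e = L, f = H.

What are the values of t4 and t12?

t4 = L, t12 = H

t1 = a OR e = L OR L = L
t2 = c NOR f = L NOR H = L
t3 = d OR e = L OR L = L
t4 = d AND t2 = L AND L = L
t6 = t1 AND t2 = L AND L = L
t8 = t6 XOR e = L XOR L = L
t9 = t4 NOR t3 = L NOR L = H
t10 = t1 OR b OR t8 = L OR L OR L = L
t12 = t10 XOR t9 = L XOR H = H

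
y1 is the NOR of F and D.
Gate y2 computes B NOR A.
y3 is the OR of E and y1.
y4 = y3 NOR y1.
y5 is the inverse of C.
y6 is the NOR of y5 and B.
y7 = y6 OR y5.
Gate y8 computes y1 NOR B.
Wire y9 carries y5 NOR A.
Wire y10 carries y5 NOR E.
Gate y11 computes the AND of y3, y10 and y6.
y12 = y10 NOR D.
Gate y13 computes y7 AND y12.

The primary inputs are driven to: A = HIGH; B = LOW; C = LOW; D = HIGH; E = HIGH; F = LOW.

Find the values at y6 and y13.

y5 = NOT C = NOT LOW = HIGH
y6 = y5 NOR B = HIGH NOR LOW = LOW
y7 = y6 OR y5 = LOW OR HIGH = HIGH
y10 = y5 NOR E = HIGH NOR HIGH = LOW
y12 = y10 NOR D = LOW NOR HIGH = LOW
y13 = y7 AND y12 = HIGH AND LOW = LOW

y6 = LOW  y13 = LOW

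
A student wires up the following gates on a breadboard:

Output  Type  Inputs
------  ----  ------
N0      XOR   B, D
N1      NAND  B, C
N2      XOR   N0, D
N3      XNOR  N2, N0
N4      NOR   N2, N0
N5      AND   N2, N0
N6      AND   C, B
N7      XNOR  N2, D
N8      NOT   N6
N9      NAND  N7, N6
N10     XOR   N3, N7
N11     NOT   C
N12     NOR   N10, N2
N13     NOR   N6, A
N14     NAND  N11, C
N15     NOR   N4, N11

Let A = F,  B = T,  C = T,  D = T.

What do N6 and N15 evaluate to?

N6 = T; N15 = T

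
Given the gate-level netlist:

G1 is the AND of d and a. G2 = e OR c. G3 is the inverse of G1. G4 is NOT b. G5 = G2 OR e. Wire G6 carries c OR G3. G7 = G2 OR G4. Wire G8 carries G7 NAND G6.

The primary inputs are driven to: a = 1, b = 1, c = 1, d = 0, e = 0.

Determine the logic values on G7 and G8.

G1 = d AND a = 0 AND 1 = 0
G2 = e OR c = 0 OR 1 = 1
G3 = NOT G1 = NOT 0 = 1
G4 = NOT b = NOT 1 = 0
G6 = c OR G3 = 1 OR 1 = 1
G7 = G2 OR G4 = 1 OR 0 = 1
G8 = G7 NAND G6 = 1 NAND 1 = 0

G7 = 1; G8 = 0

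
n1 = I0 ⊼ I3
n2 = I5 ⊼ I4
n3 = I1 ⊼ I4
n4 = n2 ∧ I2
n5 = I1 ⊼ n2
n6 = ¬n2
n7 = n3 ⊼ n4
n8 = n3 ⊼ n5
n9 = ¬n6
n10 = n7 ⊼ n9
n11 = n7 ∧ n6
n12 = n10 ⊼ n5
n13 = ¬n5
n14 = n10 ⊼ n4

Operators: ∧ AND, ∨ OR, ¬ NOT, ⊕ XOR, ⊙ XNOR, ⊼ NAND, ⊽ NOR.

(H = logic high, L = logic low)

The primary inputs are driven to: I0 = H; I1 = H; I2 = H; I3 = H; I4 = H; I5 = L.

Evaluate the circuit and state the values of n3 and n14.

n3 = L, n14 = H

n2 = I5 NAND I4 = L NAND H = H
n3 = I1 NAND I4 = H NAND H = L
n4 = n2 AND I2 = H AND H = H
n6 = NOT n2 = NOT H = L
n7 = n3 NAND n4 = L NAND H = H
n9 = NOT n6 = NOT L = H
n10 = n7 NAND n9 = H NAND H = L
n14 = n10 NAND n4 = L NAND H = H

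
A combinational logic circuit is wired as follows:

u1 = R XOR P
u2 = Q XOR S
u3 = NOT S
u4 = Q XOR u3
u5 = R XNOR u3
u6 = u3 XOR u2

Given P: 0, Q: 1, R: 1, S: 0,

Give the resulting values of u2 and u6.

u2 = 1, u6 = 0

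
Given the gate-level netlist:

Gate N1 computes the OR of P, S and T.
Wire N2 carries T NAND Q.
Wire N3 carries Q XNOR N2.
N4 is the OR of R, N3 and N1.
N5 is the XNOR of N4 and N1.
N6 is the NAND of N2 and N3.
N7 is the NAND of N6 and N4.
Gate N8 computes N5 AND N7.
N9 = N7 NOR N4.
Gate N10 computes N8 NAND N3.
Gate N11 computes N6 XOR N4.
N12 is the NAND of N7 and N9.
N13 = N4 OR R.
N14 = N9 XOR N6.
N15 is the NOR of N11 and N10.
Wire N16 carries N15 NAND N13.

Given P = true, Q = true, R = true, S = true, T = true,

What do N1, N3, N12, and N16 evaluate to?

N1 = true, N3 = false, N12 = true, N16 = true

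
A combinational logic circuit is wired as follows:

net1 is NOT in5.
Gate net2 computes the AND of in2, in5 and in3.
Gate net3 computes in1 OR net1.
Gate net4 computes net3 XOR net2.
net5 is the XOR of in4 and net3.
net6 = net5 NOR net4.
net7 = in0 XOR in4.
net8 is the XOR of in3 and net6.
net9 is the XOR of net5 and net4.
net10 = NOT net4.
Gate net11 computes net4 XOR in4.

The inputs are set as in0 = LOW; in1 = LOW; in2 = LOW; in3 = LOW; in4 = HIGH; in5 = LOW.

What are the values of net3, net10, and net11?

net1 = NOT in5 = NOT LOW = HIGH
net2 = in2 AND in5 AND in3 = LOW AND LOW AND LOW = LOW
net3 = in1 OR net1 = LOW OR HIGH = HIGH
net4 = net3 XOR net2 = HIGH XOR LOW = HIGH
net10 = NOT net4 = NOT HIGH = LOW
net11 = net4 XOR in4 = HIGH XOR HIGH = LOW

net3 = HIGH, net10 = LOW, net11 = LOW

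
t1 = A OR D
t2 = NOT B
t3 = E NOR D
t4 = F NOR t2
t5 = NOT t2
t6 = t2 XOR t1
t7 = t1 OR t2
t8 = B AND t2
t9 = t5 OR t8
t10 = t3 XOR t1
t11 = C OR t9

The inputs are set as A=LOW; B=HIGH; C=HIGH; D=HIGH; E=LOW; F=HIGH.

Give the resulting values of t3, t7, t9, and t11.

t3 = LOW  t7 = HIGH  t9 = HIGH  t11 = HIGH

t1 = A OR D = LOW OR HIGH = HIGH
t2 = NOT B = NOT HIGH = LOW
t3 = E NOR D = LOW NOR HIGH = LOW
t5 = NOT t2 = NOT LOW = HIGH
t7 = t1 OR t2 = HIGH OR LOW = HIGH
t8 = B AND t2 = HIGH AND LOW = LOW
t9 = t5 OR t8 = HIGH OR LOW = HIGH
t11 = C OR t9 = HIGH OR HIGH = HIGH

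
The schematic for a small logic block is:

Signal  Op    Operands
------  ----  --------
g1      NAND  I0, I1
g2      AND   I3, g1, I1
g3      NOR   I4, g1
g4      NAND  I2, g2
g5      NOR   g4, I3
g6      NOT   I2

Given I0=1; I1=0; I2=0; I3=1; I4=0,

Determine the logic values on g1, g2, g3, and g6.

g1 = 1, g2 = 0, g3 = 0, g6 = 1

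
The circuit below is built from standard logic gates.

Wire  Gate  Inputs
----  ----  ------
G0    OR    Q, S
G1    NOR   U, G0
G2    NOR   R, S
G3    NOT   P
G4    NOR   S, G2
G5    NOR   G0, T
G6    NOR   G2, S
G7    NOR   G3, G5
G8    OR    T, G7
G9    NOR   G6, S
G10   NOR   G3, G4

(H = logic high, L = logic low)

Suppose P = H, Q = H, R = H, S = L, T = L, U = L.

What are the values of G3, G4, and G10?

G3 = L; G4 = H; G10 = L

G2 = R NOR S = H NOR L = L
G3 = NOT P = NOT H = L
G4 = S NOR G2 = L NOR L = H
G10 = G3 NOR G4 = L NOR H = L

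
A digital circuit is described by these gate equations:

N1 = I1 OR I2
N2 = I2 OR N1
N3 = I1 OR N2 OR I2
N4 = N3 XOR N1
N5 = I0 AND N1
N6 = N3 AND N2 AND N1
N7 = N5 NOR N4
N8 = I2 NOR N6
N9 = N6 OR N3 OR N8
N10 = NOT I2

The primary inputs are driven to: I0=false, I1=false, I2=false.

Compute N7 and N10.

N7 = true  N10 = true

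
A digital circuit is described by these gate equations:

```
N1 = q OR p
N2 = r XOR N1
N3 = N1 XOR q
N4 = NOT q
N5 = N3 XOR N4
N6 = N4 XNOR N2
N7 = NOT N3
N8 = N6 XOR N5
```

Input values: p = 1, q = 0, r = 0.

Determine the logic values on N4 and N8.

N4 = 1  N8 = 1

N1 = q OR p = 0 OR 1 = 1
N2 = r XOR N1 = 0 XOR 1 = 1
N3 = N1 XOR q = 1 XOR 0 = 1
N4 = NOT q = NOT 0 = 1
N5 = N3 XOR N4 = 1 XOR 1 = 0
N6 = N4 XNOR N2 = 1 XNOR 1 = 1
N8 = N6 XOR N5 = 1 XOR 0 = 1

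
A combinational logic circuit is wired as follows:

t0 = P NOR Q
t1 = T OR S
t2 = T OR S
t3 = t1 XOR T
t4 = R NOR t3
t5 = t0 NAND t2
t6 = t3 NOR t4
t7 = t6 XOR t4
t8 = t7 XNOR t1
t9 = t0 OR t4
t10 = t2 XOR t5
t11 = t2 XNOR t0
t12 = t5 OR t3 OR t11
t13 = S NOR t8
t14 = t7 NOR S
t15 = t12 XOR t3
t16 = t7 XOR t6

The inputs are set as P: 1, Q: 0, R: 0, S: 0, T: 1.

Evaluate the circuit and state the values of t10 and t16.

t10 = 0, t16 = 1

t0 = P NOR Q = 1 NOR 0 = 0
t1 = T OR S = 1 OR 0 = 1
t2 = T OR S = 1 OR 0 = 1
t3 = t1 XOR T = 1 XOR 1 = 0
t4 = R NOR t3 = 0 NOR 0 = 1
t5 = t0 NAND t2 = 0 NAND 1 = 1
t6 = t3 NOR t4 = 0 NOR 1 = 0
t7 = t6 XOR t4 = 0 XOR 1 = 1
t10 = t2 XOR t5 = 1 XOR 1 = 0
t16 = t7 XOR t6 = 1 XOR 0 = 1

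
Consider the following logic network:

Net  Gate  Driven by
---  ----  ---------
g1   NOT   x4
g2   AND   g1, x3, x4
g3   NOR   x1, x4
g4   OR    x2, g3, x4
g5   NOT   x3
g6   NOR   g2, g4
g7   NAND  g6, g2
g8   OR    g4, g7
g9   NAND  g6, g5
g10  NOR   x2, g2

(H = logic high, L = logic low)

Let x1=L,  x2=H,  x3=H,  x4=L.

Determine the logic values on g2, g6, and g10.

g2 = L  g6 = L  g10 = L

g1 = NOT x4 = NOT L = H
g2 = g1 AND x3 AND x4 = H AND H AND L = L
g3 = x1 NOR x4 = L NOR L = H
g4 = x2 OR g3 OR x4 = H OR H OR L = H
g6 = g2 NOR g4 = L NOR H = L
g10 = x2 NOR g2 = H NOR L = L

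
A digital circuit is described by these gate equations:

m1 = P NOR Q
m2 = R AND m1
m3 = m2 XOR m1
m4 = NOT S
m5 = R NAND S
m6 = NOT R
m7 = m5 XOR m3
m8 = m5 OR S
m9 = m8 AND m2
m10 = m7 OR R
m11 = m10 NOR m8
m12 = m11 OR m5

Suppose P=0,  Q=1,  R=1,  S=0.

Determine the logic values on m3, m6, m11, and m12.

m3 = 0  m6 = 0  m11 = 0  m12 = 1

m1 = P NOR Q = 0 NOR 1 = 0
m2 = R AND m1 = 1 AND 0 = 0
m3 = m2 XOR m1 = 0 XOR 0 = 0
m5 = R NAND S = 1 NAND 0 = 1
m6 = NOT R = NOT 1 = 0
m7 = m5 XOR m3 = 1 XOR 0 = 1
m8 = m5 OR S = 1 OR 0 = 1
m10 = m7 OR R = 1 OR 1 = 1
m11 = m10 NOR m8 = 1 NOR 1 = 0
m12 = m11 OR m5 = 0 OR 1 = 1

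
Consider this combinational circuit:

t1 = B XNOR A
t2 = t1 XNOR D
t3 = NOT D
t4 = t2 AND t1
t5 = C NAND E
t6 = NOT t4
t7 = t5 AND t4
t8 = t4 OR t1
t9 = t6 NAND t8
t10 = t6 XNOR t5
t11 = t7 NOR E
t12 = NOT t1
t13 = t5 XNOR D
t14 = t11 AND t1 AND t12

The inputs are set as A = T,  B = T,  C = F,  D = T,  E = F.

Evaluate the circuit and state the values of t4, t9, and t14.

t4 = T, t9 = T, t14 = F

t1 = B XNOR A = T XNOR T = T
t2 = t1 XNOR D = T XNOR T = T
t4 = t2 AND t1 = T AND T = T
t5 = C NAND E = F NAND F = T
t6 = NOT t4 = NOT T = F
t7 = t5 AND t4 = T AND T = T
t8 = t4 OR t1 = T OR T = T
t9 = t6 NAND t8 = F NAND T = T
t11 = t7 NOR E = T NOR F = F
t12 = NOT t1 = NOT T = F
t14 = t11 AND t1 AND t12 = F AND T AND F = F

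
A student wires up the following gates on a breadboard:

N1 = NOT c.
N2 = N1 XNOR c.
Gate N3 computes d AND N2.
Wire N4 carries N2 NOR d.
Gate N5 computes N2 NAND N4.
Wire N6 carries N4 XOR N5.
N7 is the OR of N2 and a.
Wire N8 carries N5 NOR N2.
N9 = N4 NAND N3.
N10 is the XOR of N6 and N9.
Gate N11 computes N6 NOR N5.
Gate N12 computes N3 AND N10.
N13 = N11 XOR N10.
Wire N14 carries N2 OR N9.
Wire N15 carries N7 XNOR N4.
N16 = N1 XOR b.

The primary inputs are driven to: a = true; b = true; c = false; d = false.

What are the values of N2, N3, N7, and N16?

N2 = false, N3 = false, N7 = true, N16 = false

N1 = NOT c = NOT false = true
N2 = N1 XNOR c = true XNOR false = false
N3 = d AND N2 = false AND false = false
N7 = N2 OR a = false OR true = true
N16 = N1 XOR b = true XOR true = false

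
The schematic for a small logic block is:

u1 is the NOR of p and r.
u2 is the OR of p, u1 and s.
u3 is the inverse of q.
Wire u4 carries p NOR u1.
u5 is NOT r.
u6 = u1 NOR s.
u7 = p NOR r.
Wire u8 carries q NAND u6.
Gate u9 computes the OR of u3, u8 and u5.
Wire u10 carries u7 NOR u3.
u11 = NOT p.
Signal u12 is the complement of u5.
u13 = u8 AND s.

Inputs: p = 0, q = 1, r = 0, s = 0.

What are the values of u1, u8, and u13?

u1 = 1  u8 = 1  u13 = 0

u1 = p NOR r = 0 NOR 0 = 1
u6 = u1 NOR s = 1 NOR 0 = 0
u8 = q NAND u6 = 1 NAND 0 = 1
u13 = u8 AND s = 1 AND 0 = 0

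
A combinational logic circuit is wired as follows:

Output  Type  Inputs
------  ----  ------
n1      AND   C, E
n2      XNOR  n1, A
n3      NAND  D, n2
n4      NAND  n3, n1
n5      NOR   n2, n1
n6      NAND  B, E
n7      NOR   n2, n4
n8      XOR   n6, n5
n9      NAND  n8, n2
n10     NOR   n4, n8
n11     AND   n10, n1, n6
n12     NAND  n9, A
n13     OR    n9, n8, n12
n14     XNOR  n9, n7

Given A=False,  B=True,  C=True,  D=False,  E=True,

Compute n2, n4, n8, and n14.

n2 = False; n4 = False; n8 = False; n14 = True

n1 = C AND E = True AND True = True
n2 = n1 XNOR A = True XNOR False = False
n3 = D NAND n2 = False NAND False = True
n4 = n3 NAND n1 = True NAND True = False
n5 = n2 NOR n1 = False NOR True = False
n6 = B NAND E = True NAND True = False
n7 = n2 NOR n4 = False NOR False = True
n8 = n6 XOR n5 = False XOR False = False
n9 = n8 NAND n2 = False NAND False = True
n14 = n9 XNOR n7 = True XNOR True = True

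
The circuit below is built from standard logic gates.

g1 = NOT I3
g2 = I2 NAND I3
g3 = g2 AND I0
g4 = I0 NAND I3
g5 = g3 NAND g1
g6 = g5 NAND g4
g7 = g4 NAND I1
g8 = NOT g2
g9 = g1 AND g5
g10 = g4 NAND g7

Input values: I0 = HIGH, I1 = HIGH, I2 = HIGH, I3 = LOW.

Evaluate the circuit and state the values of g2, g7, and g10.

g2 = I2 NAND I3 = HIGH NAND LOW = HIGH
g4 = I0 NAND I3 = HIGH NAND LOW = HIGH
g7 = g4 NAND I1 = HIGH NAND HIGH = LOW
g10 = g4 NAND g7 = HIGH NAND LOW = HIGH

g2 = HIGH  g7 = LOW  g10 = HIGH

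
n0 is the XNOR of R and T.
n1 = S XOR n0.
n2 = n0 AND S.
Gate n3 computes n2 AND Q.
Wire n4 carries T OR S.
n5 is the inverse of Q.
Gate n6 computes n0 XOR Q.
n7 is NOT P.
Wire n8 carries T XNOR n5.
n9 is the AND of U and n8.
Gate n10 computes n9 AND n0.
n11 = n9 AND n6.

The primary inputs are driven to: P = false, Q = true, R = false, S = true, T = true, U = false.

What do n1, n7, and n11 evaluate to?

n1 = true; n7 = true; n11 = false

n0 = R XNOR T = false XNOR true = false
n1 = S XOR n0 = true XOR false = true
n5 = NOT Q = NOT true = false
n6 = n0 XOR Q = false XOR true = true
n7 = NOT P = NOT false = true
n8 = T XNOR n5 = true XNOR false = false
n9 = U AND n8 = false AND false = false
n11 = n9 AND n6 = false AND true = false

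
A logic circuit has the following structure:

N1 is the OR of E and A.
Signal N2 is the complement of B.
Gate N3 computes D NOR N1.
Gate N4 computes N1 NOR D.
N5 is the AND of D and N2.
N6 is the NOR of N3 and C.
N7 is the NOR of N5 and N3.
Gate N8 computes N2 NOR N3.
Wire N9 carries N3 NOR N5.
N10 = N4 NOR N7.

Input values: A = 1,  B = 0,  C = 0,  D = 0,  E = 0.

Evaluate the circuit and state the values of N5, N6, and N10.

N5 = 0  N6 = 1  N10 = 0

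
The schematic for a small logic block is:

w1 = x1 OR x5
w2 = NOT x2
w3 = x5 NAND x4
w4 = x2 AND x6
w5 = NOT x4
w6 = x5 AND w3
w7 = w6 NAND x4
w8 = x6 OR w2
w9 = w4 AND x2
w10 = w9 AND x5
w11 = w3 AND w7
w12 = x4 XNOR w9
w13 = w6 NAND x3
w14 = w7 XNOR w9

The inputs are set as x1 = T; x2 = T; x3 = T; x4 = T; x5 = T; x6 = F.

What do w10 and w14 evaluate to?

w3 = x5 NAND x4 = T NAND T = F
w4 = x2 AND x6 = T AND F = F
w6 = x5 AND w3 = T AND F = F
w7 = w6 NAND x4 = F NAND T = T
w9 = w4 AND x2 = F AND T = F
w10 = w9 AND x5 = F AND T = F
w14 = w7 XNOR w9 = T XNOR F = F

w10 = F  w14 = F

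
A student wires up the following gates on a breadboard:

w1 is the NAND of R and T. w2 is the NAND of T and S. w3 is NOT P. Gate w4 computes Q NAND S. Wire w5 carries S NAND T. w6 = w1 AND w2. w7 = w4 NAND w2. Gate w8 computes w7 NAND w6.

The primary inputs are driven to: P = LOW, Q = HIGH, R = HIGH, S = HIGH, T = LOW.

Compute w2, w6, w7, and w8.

w2 = HIGH, w6 = HIGH, w7 = HIGH, w8 = LOW

w1 = R NAND T = HIGH NAND LOW = HIGH
w2 = T NAND S = LOW NAND HIGH = HIGH
w4 = Q NAND S = HIGH NAND HIGH = LOW
w6 = w1 AND w2 = HIGH AND HIGH = HIGH
w7 = w4 NAND w2 = LOW NAND HIGH = HIGH
w8 = w7 NAND w6 = HIGH NAND HIGH = LOW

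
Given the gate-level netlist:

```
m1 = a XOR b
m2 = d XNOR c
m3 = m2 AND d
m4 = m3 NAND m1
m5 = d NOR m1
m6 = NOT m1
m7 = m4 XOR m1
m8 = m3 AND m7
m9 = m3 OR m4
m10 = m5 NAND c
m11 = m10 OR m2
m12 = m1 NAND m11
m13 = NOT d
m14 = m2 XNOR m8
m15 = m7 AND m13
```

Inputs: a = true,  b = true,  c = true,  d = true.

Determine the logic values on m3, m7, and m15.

m1 = a XOR b = true XOR true = false
m2 = d XNOR c = true XNOR true = true
m3 = m2 AND d = true AND true = true
m4 = m3 NAND m1 = true NAND false = true
m7 = m4 XOR m1 = true XOR false = true
m13 = NOT d = NOT true = false
m15 = m7 AND m13 = true AND false = false

m3 = true; m7 = true; m15 = false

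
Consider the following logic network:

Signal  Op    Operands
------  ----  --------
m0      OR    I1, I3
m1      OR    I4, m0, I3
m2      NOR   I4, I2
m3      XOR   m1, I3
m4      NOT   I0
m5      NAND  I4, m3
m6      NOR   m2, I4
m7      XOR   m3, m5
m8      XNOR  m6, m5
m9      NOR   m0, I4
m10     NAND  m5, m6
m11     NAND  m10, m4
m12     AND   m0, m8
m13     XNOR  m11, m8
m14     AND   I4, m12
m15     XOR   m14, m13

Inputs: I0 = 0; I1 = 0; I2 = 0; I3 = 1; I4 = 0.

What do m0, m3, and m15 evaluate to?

m0 = I1 OR I3 = 0 OR 1 = 1
m1 = I4 OR m0 OR I3 = 0 OR 1 OR 1 = 1
m2 = I4 NOR I2 = 0 NOR 0 = 1
m3 = m1 XOR I3 = 1 XOR 1 = 0
m4 = NOT I0 = NOT 0 = 1
m5 = I4 NAND m3 = 0 NAND 0 = 1
m6 = m2 NOR I4 = 1 NOR 0 = 0
m8 = m6 XNOR m5 = 0 XNOR 1 = 0
m10 = m5 NAND m6 = 1 NAND 0 = 1
m11 = m10 NAND m4 = 1 NAND 1 = 0
m12 = m0 AND m8 = 1 AND 0 = 0
m13 = m11 XNOR m8 = 0 XNOR 0 = 1
m14 = I4 AND m12 = 0 AND 0 = 0
m15 = m14 XOR m13 = 0 XOR 1 = 1

m0 = 1; m3 = 0; m15 = 1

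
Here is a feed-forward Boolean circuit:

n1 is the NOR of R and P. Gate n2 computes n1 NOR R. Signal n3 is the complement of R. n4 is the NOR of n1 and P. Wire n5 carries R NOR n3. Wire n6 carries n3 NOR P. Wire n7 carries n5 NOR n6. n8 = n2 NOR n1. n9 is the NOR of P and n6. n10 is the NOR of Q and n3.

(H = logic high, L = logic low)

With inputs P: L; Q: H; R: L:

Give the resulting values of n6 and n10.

n3 = NOT R = NOT L = H
n6 = n3 NOR P = H NOR L = L
n10 = Q NOR n3 = H NOR H = L

n6 = L  n10 = L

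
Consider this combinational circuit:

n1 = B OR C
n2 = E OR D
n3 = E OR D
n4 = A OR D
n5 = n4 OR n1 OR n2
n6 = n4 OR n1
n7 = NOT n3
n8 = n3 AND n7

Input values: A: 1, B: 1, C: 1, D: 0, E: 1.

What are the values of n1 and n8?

n1 = B OR C = 1 OR 1 = 1
n3 = E OR D = 1 OR 0 = 1
n7 = NOT n3 = NOT 1 = 0
n8 = n3 AND n7 = 1 AND 0 = 0

n1 = 1; n8 = 0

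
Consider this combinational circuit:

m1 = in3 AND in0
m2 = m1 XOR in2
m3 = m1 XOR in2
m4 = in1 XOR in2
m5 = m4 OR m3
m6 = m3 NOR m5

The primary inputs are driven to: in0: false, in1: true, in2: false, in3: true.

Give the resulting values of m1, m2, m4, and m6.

m1 = false, m2 = false, m4 = true, m6 = false

m1 = in3 AND in0 = true AND false = false
m2 = m1 XOR in2 = false XOR false = false
m3 = m1 XOR in2 = false XOR false = false
m4 = in1 XOR in2 = true XOR false = true
m5 = m4 OR m3 = true OR false = true
m6 = m3 NOR m5 = false NOR true = false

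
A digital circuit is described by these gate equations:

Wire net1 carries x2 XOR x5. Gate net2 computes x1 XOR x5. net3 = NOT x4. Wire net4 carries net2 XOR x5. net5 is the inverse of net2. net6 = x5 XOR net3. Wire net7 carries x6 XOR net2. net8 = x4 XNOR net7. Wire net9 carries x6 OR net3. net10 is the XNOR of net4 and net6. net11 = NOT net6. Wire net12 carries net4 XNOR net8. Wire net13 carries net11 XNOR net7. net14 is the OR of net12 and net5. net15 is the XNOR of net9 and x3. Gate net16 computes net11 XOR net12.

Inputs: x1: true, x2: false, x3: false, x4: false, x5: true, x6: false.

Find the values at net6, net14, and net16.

net6 = false, net14 = true, net16 = false

net2 = x1 XOR x5 = true XOR true = false
net3 = NOT x4 = NOT false = true
net4 = net2 XOR x5 = false XOR true = true
net5 = NOT net2 = NOT false = true
net6 = x5 XOR net3 = true XOR true = false
net7 = x6 XOR net2 = false XOR false = false
net8 = x4 XNOR net7 = false XNOR false = true
net11 = NOT net6 = NOT false = true
net12 = net4 XNOR net8 = true XNOR true = true
net14 = net12 OR net5 = true OR true = true
net16 = net11 XOR net12 = true XOR true = false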